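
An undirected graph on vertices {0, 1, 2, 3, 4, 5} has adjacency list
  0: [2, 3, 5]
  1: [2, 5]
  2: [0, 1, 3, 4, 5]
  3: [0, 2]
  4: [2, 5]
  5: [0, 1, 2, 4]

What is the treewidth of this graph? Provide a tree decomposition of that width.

Treewidth 2.
One such decomposition:
Bags: B1 = {0, 2, 3}  B2 = {0, 2, 5}  B3 = {1, 2, 5}  B4 = {2, 4, 5}
Tree: B1–B2, B2–B3, B2–B4

The largest bag has 3 vertices, giving width 2; this decomposition certifies tw(G) ≤ 2. Conversely, {0, 2, 3} is a clique of size 3, and the vertices of any clique must share a bag in every tree decomposition; so some bag has ≥ 3 vertices and tw(G) ≥ 2. Hence tw(G) = 2 exactly.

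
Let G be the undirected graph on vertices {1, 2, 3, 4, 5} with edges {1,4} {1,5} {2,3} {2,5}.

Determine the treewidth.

A width-1 tree decomposition is:
Bags: B1 = {2, 3}  B2 = {2, 5}  B3 = {1, 5}  B4 = {1, 4}
Tree: B1–B2, B2–B3, B3–B4
Every bag has size at most 2, so the width is 2 − 1 = 1 and tw(G) ≤ 1. G has an edge, so its treewidth is at least 1. The upper and lower bounds meet at 1, so that is the treewidth.

1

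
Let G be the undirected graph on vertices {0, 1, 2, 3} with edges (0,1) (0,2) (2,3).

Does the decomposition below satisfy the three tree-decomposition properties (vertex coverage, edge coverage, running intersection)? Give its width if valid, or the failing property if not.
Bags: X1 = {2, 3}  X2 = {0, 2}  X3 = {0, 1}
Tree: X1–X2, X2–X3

Checking the three conditions: (i) the bags cover all of {0, 1, 2, 3}; (ii) for each edge, some bag contains both endpoints; (iii) the bags containing any fixed vertex form a subtree. All hold, so the decomposition is valid with width 2 − 1 = 1.

Yes; width 1.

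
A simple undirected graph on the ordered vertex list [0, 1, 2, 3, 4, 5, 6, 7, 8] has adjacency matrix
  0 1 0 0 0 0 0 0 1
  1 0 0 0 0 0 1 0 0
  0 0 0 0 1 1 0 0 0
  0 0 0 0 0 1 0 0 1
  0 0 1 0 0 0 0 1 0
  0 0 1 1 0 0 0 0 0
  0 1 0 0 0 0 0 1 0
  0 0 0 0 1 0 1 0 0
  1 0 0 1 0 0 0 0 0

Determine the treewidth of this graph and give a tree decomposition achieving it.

Treewidth 2.
Bags: B1 = {1, 6, 7}  B2 = {0, 1, 7}  B3 = {0, 7, 8}  B4 = {3, 7, 8}  B5 = {3, 5, 7}  B6 = {2, 5, 7}  B7 = {2, 4, 7}
Tree: B1–B2, B2–B3, B3–B4, B4–B5, B5–B6, B6–B7

The largest bag has 3 vertices, giving width 2; this decomposition certifies tw(G) ≤ 2. The edges 7–6–1–0–8–3–5–2–4–7 form a cycle, so G is not a tree and its treewidth is at least 2. Combining the bounds, tw(G) = 2.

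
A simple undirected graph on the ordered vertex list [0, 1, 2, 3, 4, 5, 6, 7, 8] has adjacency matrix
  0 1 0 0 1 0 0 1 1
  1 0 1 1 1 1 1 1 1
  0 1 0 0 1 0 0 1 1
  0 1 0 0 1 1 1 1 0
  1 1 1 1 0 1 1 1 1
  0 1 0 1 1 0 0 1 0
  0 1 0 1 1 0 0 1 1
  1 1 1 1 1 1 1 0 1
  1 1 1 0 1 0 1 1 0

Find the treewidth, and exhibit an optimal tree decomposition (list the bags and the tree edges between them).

Treewidth 4.
One such decomposition:
Bags: B1 = {1, 4, 6, 7, 8}  B2 = {1, 2, 4, 7, 8}  B3 = {0, 1, 4, 7, 8}  B4 = {1, 3, 4, 6, 7}  B5 = {1, 3, 4, 5, 7}
Tree: B1–B2, B1–B3, B1–B4, B4–B5

Each bag holds 5 vertices, so the decomposition has width 4, which upper-bounds the treewidth. On the other hand G contains the 5-clique {0, 1, 4, 7, 8}. A clique must lie in a single bag of any decomposition, so no decomposition can have width below 4. The upper and lower bounds meet at 4, so that is the treewidth.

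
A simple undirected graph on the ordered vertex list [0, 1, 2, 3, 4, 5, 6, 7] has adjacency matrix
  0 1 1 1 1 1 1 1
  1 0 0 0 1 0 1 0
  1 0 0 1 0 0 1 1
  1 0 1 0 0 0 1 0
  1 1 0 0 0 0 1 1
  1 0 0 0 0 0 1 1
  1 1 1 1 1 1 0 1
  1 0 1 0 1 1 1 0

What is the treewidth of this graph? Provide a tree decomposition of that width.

Treewidth 3.
One such decomposition:
Bags: B1 = {0, 5, 6, 7}  B2 = {0, 2, 6, 7}  B3 = {0, 4, 6, 7}  B4 = {0, 1, 4, 6}  B5 = {0, 2, 3, 6}
Tree: B1–B2, B2–B3, B3–B4, B2–B5

The largest bag has 4 vertices, giving width 3; this decomposition certifies tw(G) ≤ 3. For the lower bound, the 4 vertices {0, 1, 4, 6} are pairwise adjacent, and any tree decomposition puts a clique entirely inside one bag — forcing width ≥ 3. Therefore the treewidth is 3.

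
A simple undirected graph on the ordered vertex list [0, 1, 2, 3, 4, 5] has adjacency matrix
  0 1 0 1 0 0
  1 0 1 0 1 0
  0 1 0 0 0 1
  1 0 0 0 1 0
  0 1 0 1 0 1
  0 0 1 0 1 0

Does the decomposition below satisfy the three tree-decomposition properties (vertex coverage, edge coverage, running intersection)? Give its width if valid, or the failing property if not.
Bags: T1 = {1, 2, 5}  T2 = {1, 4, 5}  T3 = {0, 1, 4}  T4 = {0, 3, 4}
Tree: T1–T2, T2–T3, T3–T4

Every vertex of G appears in some bag (union = {0, 1, 2, 3, 4, 5}); every edge is covered by a bag; and for each vertex v the set of bags containing v is connected in the bag tree. The decomposition is therefore valid. The largest bag has 3 vertices, so the width is 2.

Yes; width 2.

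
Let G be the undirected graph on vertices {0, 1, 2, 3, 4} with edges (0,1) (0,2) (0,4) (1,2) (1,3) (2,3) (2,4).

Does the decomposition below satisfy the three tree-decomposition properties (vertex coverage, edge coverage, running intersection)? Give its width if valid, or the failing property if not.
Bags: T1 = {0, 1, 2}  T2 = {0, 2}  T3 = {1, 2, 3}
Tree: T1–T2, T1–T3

No — vertex 4 appears in no bag.

A tree decomposition must satisfy three properties: every vertex lies in some bag; for every edge, both endpoints lie together in some bag; and for every vertex, the bags containing it form a connected subtree. Here vertex 4 appears in no bag, so the decomposition is invalid.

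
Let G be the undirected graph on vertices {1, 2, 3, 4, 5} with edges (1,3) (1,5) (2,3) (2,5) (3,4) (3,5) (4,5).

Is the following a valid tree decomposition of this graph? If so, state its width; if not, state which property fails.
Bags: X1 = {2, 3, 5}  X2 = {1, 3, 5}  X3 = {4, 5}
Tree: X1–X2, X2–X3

A tree decomposition must satisfy three properties: every vertex lies in some bag; for every edge, both endpoints lie together in some bag; and for every vertex, the bags containing it form a connected subtree. Here edge (3,4) lies in no bag, so the decomposition is invalid.

No — edge (3,4) lies in no bag.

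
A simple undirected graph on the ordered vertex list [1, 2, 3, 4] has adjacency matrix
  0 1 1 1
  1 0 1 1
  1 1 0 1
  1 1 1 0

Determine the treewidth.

3

A width-3 tree decomposition is:
Bags: B1 = {1, 2, 3, 4}
Tree: (single bag)
With just one bag of size 4, the width is 4 − 1 = 3, so tw(G) ≤ 3. For the lower bound, the 4 vertices {1, 2, 3, 4} are pairwise adjacent, and any tree decomposition puts a clique entirely inside one bag — forcing width ≥ 3. Combining the bounds, tw(G) = 3.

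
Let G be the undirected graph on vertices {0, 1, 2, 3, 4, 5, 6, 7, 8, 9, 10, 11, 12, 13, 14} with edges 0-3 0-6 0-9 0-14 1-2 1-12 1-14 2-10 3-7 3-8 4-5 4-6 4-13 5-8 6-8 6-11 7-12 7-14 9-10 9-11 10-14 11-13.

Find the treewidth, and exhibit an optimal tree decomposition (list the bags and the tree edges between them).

Treewidth 3.
Bags: B1 = {1, 2, 7, 12}  B2 = {1, 2, 7, 14}  B3 = {2, 7, 10, 14}  B4 = {3, 7, 10, 14}  B5 = {0, 3, 10, 14}  B6 = {0, 3, 9, 10}  B7 = {0, 3, 8, 9}  B8 = {0, 6, 8, 9}  B9 = {6, 8, 9, 11}  B10 = {5, 6, 8, 11}  B11 = {4, 5, 6, 11}  B12 = {4, 5, 11, 13}
Tree: B1–B2, B2–B3, B3–B4, B4–B5, B5–B6, B6–B7, B7–B8, B8–B9, B9–B10, B10–B11, B11–B12

Every bag has size at most 4, so the width is 4 − 1 = 3 and tw(G) ≤ 3. For the lower bound: the 4 vertex sets {1,2,12}, {7}, {14}, {0,3,9,10} are disjoint, each induces a connected subgraph, and every pair is joined by at least one edge of G. Contracting each set to a single vertex therefore yields K_{4} as a minor, and since treewidth is minor-monotone, tw(G) ≥ tw(K_{4}) = 3. Combining the bounds, tw(G) = 3.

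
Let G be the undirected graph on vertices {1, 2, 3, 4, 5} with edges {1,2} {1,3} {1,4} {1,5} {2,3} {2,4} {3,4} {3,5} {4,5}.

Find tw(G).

3

A width-3 tree decomposition is:
Bags: B1 = {1, 3, 4, 5}  B2 = {1, 2, 3, 4}
Tree: B1–B2
The largest bag has 4 vertices, giving width 3; this decomposition certifies tw(G) ≤ 3. Conversely, {1, 2, 3, 4} is a clique of size 4, and the vertices of any clique must share a bag in every tree decomposition; so some bag has ≥ 4 vertices and tw(G) ≥ 3. The upper and lower bounds meet at 3, so that is the treewidth.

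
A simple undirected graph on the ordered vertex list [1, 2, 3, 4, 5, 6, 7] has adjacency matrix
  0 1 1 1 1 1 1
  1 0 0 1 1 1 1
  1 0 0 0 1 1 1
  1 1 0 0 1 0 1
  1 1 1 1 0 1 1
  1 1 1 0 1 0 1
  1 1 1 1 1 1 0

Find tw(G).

4

A width-4 tree decomposition is:
Bags: B1 = {1, 2, 4, 5, 7}  B2 = {1, 2, 5, 6, 7}  B3 = {1, 3, 5, 6, 7}
Tree: B1–B2, B2–B3
Every bag has size at most 5, so the width is 5 − 1 = 4 and tw(G) ≤ 4. For the lower bound, the 5 vertices {1, 2, 4, 5, 7} are pairwise adjacent, and any tree decomposition puts a clique entirely inside one bag — forcing width ≥ 4. Hence tw(G) = 4 exactly.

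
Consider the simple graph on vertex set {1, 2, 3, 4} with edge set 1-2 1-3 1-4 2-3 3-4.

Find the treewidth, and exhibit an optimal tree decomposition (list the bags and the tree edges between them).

Every bag has size at most 3, so the width is 3 − 1 = 2 and tw(G) ≤ 2. Conversely, {1, 2, 3} is a clique of size 3, and the vertices of any clique must share a bag in every tree decomposition; so some bag has ≥ 3 vertices and tw(G) ≥ 2. The upper and lower bounds meet at 2, so that is the treewidth.

Treewidth 2.
One such decomposition:
Bags: B1 = {1, 3, 4}  B2 = {1, 2, 3}
Tree: B1–B2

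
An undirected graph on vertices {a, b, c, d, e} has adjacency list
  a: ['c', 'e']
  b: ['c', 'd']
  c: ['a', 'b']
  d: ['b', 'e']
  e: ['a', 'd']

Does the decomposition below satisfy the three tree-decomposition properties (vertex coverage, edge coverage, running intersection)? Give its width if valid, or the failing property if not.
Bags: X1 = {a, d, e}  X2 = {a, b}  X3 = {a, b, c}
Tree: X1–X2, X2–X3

No — edge (d,b) lies in no bag.

A tree decomposition must satisfy three properties: every vertex lies in some bag; for every edge, both endpoints lie together in some bag; and for every vertex, the bags containing it form a connected subtree. Here edge (d,b) lies in no bag, so the decomposition is invalid.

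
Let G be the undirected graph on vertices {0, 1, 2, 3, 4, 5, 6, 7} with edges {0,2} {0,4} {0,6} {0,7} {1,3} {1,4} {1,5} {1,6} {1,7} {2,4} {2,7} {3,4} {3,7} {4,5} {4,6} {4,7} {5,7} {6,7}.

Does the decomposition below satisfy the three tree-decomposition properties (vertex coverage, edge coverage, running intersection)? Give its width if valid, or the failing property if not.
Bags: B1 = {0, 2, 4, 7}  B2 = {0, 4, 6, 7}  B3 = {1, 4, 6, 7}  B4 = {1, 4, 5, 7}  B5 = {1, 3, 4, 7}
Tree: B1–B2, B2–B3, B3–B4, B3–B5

Yes; width 3.

Every vertex of G appears in some bag (union = {0, 1, 2, 3, 4, 5, 6, 7}); every edge is covered by a bag; and for each vertex v the set of bags containing v is connected in the bag tree. The decomposition is therefore valid. The largest bag has 4 vertices, so the width is 3.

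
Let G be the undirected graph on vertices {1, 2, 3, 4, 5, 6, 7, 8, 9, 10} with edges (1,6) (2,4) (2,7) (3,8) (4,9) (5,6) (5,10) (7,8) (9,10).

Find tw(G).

1

A width-1 tree decomposition is:
Bags: B1 = {3, 8}  B2 = {7, 8}  B3 = {2, 7}  B4 = {2, 4}  B5 = {4, 9}  B6 = {9, 10}  B7 = {5, 10}  B8 = {5, 6}  B9 = {1, 6}
Tree: B1–B2, B2–B3, B3–B4, B4–B5, B5–B6, B6–B7, B7–B8, B8–B9
The largest bag has 2 vertices, giving width 1; this decomposition certifies tw(G) ≤ 1. G has an edge, so its treewidth is at least 1. Combining the bounds, tw(G) = 1.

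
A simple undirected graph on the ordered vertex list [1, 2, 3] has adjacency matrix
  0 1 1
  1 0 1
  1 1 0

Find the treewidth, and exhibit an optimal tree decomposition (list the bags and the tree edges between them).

Treewidth 2.
One such decomposition:
Bags: B1 = {1, 2, 3}
Tree: (single bag)

With just one bag of size 3, the width is 3 − 1 = 2, so tw(G) ≤ 2. For the lower bound, the 3 vertices {1, 2, 3} are pairwise adjacent, and any tree decomposition puts a clique entirely inside one bag — forcing width ≥ 2. Combining the bounds, tw(G) = 2.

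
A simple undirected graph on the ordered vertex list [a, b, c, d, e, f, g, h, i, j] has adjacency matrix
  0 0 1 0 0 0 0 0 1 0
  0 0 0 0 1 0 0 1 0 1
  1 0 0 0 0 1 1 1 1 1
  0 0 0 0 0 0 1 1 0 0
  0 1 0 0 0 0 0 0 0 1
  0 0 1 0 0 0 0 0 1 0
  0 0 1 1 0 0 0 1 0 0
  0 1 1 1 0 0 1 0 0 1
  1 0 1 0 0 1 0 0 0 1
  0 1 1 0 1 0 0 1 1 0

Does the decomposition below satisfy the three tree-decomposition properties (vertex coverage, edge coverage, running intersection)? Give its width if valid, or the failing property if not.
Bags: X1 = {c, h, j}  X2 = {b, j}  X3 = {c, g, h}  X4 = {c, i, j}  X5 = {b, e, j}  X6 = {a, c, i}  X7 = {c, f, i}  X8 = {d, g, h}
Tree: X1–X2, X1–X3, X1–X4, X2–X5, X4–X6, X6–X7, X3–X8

No — edge (h,b) lies in no bag.

A tree decomposition must satisfy three properties: every vertex lies in some bag; for every edge, both endpoints lie together in some bag; and for every vertex, the bags containing it form a connected subtree. Here edge (h,b) lies in no bag, so the decomposition is invalid.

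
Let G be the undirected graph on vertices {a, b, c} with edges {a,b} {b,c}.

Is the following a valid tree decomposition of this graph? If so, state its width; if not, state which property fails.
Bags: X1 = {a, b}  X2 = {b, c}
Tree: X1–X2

Checking the three conditions: (i) the bags cover all of {a, b, c}; (ii) for each edge, some bag contains both endpoints; (iii) the bags containing any fixed vertex form a subtree. All hold, so the decomposition is valid with width 2 − 1 = 1.

Yes; width 1.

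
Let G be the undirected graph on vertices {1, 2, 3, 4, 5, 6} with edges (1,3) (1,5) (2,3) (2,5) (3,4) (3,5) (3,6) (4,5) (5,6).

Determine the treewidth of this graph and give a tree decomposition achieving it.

Each bag holds 3 vertices, so the decomposition has width 2, which upper-bounds the treewidth. Conversely, {1, 3, 5} is a clique of size 3, and the vertices of any clique must share a bag in every tree decomposition; so some bag has ≥ 3 vertices and tw(G) ≥ 2. Hence tw(G) = 2 exactly.

Treewidth 2.
One such decomposition:
Bags: B1 = {3, 5, 6}  B2 = {1, 3, 5}  B3 = {3, 4, 5}  B4 = {2, 3, 5}
Tree: B1–B2, B1–B3, B1–B4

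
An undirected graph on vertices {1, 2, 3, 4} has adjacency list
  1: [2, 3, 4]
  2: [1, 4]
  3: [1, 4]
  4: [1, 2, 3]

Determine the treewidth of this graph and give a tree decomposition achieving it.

Every bag has size at most 3, so the width is 3 − 1 = 2 and tw(G) ≤ 2. On the other hand G contains the 3-clique {1, 2, 4}. A clique must lie in a single bag of any decomposition, so no decomposition can have width below 2. Therefore the treewidth is 2.

Treewidth 2.
One such decomposition:
Bags: B1 = {1, 3, 4}  B2 = {1, 2, 4}
Tree: B1–B2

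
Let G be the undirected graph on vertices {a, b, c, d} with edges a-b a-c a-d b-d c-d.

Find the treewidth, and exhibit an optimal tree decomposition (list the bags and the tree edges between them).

Treewidth 2.
Bags: B1 = {a, c, d}  B2 = {a, b, d}
Tree: B1–B2

Every bag has size at most 3, so the width is 3 − 1 = 2 and tw(G) ≤ 2. On the other hand G contains the 3-clique {a, c, d}. A clique must lie in a single bag of any decomposition, so no decomposition can have width below 2. Therefore the treewidth is 2.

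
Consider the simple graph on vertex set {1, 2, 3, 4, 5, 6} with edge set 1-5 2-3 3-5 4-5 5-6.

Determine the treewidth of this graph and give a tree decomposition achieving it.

Treewidth 1.
Bags: B1 = {3, 5}  B2 = {1, 5}  B3 = {5, 6}  B4 = {2, 3}  B5 = {4, 5}
Tree: B1–B2, B1–B3, B1–B4, B3–B5

The largest bag has 2 vertices, giving width 1; this decomposition certifies tw(G) ≤ 1. Any graph with an edge has treewidth ≥ 1, and G has the edge 5–3. Combining the bounds, tw(G) = 1.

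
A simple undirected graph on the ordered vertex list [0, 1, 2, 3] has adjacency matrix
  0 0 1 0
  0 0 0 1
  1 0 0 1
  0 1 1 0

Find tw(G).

1

A width-1 tree decomposition is:
Bags: B1 = {1, 3}  B2 = {2, 3}  B3 = {0, 2}
Tree: B1–B2, B2–B3
Each bag holds 2 vertices, so the decomposition has width 1, which upper-bounds the treewidth. G has an edge, so its treewidth is at least 1. The upper and lower bounds meet at 1, so that is the treewidth.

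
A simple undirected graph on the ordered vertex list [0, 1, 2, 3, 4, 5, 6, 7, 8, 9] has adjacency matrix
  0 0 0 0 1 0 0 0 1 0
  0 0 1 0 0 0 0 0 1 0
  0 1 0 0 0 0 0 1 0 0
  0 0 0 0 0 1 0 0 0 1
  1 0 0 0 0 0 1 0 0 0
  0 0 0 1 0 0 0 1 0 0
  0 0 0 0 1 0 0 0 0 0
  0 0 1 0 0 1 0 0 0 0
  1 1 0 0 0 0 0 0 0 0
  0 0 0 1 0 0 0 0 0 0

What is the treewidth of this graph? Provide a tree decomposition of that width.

Every bag has size at most 2, so the width is 2 − 1 = 1 and tw(G) ≤ 1. Any graph with an edge has treewidth ≥ 1, and G has the edge 6–4. Combining the bounds, tw(G) = 1.

Treewidth 1.
One optimal decomposition is:
Bags: B1 = {4, 6}  B2 = {0, 4}  B3 = {0, 8}  B4 = {1, 8}  B5 = {1, 2}  B6 = {2, 7}  B7 = {5, 7}  B8 = {3, 5}  B9 = {3, 9}
Tree: B1–B2, B2–B3, B3–B4, B4–B5, B5–B6, B6–B7, B7–B8, B8–B9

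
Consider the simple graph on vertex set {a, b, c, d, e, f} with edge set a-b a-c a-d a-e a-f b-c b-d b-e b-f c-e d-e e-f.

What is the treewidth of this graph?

3

A width-3 tree decomposition is:
Bags: B1 = {a, b, c, e}  B2 = {a, b, d, e}  B3 = {a, b, e, f}
Tree: B1–B2, B1–B3
Each bag holds 4 vertices, so the decomposition has width 3, which upper-bounds the treewidth. On the other hand G contains the 4-clique {a, b, d, e}. A clique must lie in a single bag of any decomposition, so no decomposition can have width below 3. Hence tw(G) = 3 exactly.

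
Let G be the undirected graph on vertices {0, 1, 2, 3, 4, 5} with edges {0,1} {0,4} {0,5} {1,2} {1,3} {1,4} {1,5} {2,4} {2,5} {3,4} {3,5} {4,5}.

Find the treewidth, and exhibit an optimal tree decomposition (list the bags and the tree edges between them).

Treewidth 3.
Bags: B1 = {0, 1, 4, 5}  B2 = {1, 2, 4, 5}  B3 = {1, 3, 4, 5}
Tree: B1–B2, B2–B3

The largest bag has 4 vertices, giving width 3; this decomposition certifies tw(G) ≤ 3. For the lower bound, the 4 vertices {0, 1, 4, 5} are pairwise adjacent, and any tree decomposition puts a clique entirely inside one bag — forcing width ≥ 3. The upper and lower bounds meet at 3, so that is the treewidth.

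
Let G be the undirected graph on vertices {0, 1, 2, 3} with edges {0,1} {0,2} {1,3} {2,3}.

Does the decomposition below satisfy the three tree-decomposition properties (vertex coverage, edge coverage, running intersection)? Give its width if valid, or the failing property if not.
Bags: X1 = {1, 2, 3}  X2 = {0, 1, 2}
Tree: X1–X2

Yes; width 2.

Checking the three conditions: (i) the bags cover all of {0, 1, 2, 3}; (ii) for each edge, some bag contains both endpoints; (iii) the bags containing any fixed vertex form a subtree. All hold, so the decomposition is valid with width 3 − 1 = 2.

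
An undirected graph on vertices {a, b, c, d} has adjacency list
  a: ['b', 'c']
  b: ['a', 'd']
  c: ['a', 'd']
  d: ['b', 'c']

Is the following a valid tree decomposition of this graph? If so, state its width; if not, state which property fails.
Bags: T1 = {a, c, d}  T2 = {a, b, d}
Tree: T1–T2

Yes; width 2.

Checking the three conditions: (i) the bags cover all of {a, b, c, d}; (ii) for each edge, some bag contains both endpoints; (iii) the bags containing any fixed vertex form a subtree. All hold, so the decomposition is valid with width 3 − 1 = 2.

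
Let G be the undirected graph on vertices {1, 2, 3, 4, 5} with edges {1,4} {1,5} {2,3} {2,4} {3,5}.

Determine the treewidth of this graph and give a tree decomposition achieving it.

Treewidth 2.
Bags: B1 = {2, 3, 4}  B2 = {3, 4, 5}  B3 = {1, 4, 5}
Tree: B1–B2, B2–B3

Each bag holds 3 vertices, so the decomposition has width 2, which upper-bounds the treewidth. The edges 4–2–3–5–1–4 form a cycle, so G is not a tree and its treewidth is at least 2. Therefore the treewidth is 2.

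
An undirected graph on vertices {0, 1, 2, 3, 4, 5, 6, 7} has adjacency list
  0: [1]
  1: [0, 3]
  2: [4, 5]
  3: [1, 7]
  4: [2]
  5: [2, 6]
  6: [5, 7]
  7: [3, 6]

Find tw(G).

1

A width-1 tree decomposition is:
Bags: B1 = {0, 1}  B2 = {1, 3}  B3 = {3, 7}  B4 = {6, 7}  B5 = {5, 6}  B6 = {2, 5}  B7 = {2, 4}
Tree: B1–B2, B2–B3, B3–B4, B4–B5, B5–B6, B6–B7
Every bag has size at most 2, so the width is 2 − 1 = 1 and tw(G) ≤ 1. Any graph with an edge has treewidth ≥ 1, and G has the edge 0–1. Hence tw(G) = 1 exactly.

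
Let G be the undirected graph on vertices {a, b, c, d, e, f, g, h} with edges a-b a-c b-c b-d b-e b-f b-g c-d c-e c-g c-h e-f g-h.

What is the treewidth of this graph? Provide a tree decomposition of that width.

Treewidth 2.
One such decomposition:
Bags: B1 = {b, c, g}  B2 = {b, c, d}  B3 = {c, g, h}  B4 = {a, b, c}  B5 = {b, c, e}  B6 = {b, e, f}
Tree: B1–B2, B1–B3, B1–B4, B4–B5, B5–B6

The largest bag has 3 vertices, giving width 2; this decomposition certifies tw(G) ≤ 2. On the other hand G contains the 3-clique {c, g, h}. A clique must lie in a single bag of any decomposition, so no decomposition can have width below 2. Hence tw(G) = 2 exactly.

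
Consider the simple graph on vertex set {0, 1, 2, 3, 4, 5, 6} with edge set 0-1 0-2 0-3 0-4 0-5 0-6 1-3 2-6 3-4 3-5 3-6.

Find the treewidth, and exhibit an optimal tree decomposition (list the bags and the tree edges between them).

Treewidth 2.
One such decomposition:
Bags: B1 = {0, 3, 5}  B2 = {0, 3, 6}  B3 = {0, 2, 6}  B4 = {0, 1, 3}  B5 = {0, 3, 4}
Tree: B1–B2, B2–B3, B1–B4, B1–B5

Each bag holds 3 vertices, so the decomposition has width 2, which upper-bounds the treewidth. Conversely, {0, 2, 6} is a clique of size 3, and the vertices of any clique must share a bag in every tree decomposition; so some bag has ≥ 3 vertices and tw(G) ≥ 2. Hence tw(G) = 2 exactly.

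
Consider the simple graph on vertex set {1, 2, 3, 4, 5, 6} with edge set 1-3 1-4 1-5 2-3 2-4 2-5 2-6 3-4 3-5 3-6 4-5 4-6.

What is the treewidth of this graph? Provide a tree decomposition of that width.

The largest bag has 4 vertices, giving width 3; this decomposition certifies tw(G) ≤ 3. For the lower bound, the 4 vertices {1, 3, 4, 5} are pairwise adjacent, and any tree decomposition puts a clique entirely inside one bag — forcing width ≥ 3. Therefore the treewidth is 3.

Treewidth 3.
One such decomposition:
Bags: B1 = {2, 3, 4, 5}  B2 = {2, 3, 4, 6}  B3 = {1, 3, 4, 5}
Tree: B1–B2, B1–B3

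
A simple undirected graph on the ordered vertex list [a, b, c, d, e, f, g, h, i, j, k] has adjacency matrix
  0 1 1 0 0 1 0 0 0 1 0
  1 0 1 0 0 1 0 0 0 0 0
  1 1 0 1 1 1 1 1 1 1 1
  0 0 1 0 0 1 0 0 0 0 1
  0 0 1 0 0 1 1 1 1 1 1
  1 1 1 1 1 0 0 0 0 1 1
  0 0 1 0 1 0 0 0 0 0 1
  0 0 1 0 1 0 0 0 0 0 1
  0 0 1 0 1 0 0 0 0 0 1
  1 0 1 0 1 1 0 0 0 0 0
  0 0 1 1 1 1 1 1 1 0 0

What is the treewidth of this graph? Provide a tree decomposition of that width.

Treewidth 3.
One such decomposition:
Bags: B1 = {a, c, f, j}  B2 = {c, e, f, j}  B3 = {c, e, f, k}  B4 = {c, e, g, k}  B5 = {a, b, c, f}  B6 = {c, d, f, k}  B7 = {c, e, h, k}  B8 = {c, e, i, k}
Tree: B1–B2, B2–B3, B3–B4, B1–B5, B3–B6, B4–B7, B4–B8

The largest bag has 4 vertices, giving width 3; this decomposition certifies tw(G) ≤ 3. Conversely, {c, e, g, k} is a clique of size 4, and the vertices of any clique must share a bag in every tree decomposition; so some bag has ≥ 4 vertices and tw(G) ≥ 3. The upper and lower bounds meet at 3, so that is the treewidth.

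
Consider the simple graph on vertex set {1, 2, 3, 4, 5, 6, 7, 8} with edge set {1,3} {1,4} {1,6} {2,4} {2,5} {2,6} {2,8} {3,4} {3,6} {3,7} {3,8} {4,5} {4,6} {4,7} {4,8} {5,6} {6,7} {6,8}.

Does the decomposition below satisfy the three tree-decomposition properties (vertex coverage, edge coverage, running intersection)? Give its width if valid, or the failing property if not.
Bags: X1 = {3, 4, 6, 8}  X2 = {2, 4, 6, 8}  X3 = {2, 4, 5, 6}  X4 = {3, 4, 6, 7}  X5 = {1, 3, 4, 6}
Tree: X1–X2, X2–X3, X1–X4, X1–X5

Every vertex of G appears in some bag (union = {1, 2, 3, 4, 5, 6, 7, 8}); every edge is covered by a bag; and for each vertex v the set of bags containing v is connected in the bag tree. The decomposition is therefore valid. The largest bag has 4 vertices, so the width is 3.

Yes; width 3.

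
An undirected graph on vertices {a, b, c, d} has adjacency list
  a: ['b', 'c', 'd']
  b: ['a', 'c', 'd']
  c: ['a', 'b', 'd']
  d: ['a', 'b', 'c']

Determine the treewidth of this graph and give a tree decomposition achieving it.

Treewidth 3.
Bags: B1 = {a, b, c, d}
Tree: (single bag)

With just one bag of size 4, the width is 4 − 1 = 3, so tw(G) ≤ 3. On the other hand G contains the 4-clique {a, b, c, d}. A clique must lie in a single bag of any decomposition, so no decomposition can have width below 3. The upper and lower bounds meet at 3, so that is the treewidth.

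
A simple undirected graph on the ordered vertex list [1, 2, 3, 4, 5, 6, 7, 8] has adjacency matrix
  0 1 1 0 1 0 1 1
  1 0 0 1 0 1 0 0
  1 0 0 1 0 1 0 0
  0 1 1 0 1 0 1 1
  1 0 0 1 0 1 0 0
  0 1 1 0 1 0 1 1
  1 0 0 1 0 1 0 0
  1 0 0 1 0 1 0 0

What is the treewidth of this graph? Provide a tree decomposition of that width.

The largest bag has 4 vertices, giving width 3; this decomposition certifies tw(G) ≤ 3. For the lower bound: the 4 vertex sets {6,8}, {4,7}, {1}, {3} are disjoint, each induces a connected subgraph, and every pair is joined by at least one edge of G. Contracting each set to a single vertex therefore yields K_{4} as a minor, and since treewidth is minor-monotone, tw(G) ≥ tw(K_{4}) = 3. The upper and lower bounds meet at 3, so that is the treewidth.

Treewidth 3.
One optimal decomposition is:
Bags: B1 = {1, 4, 6, 8}  B2 = {1, 4, 6, 7}  B3 = {1, 3, 4, 6}  B4 = {1, 2, 4, 6}  B5 = {1, 4, 5, 6}
Tree: B1–B2, B2–B3, B3–B4, B4–B5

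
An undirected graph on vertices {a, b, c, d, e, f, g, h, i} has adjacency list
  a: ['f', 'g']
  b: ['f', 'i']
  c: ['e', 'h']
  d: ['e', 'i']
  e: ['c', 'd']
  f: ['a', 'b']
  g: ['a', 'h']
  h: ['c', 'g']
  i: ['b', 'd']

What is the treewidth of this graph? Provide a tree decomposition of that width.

Each bag holds 3 vertices, so the decomposition has width 2, which upper-bounds the treewidth. The edges c–e–d–i–b–f–a–g–h–c form a cycle, so G is not a tree and its treewidth is at least 2. The upper and lower bounds meet at 2, so that is the treewidth.

Treewidth 2.
One optimal decomposition is:
Bags: B1 = {c, d, e}  B2 = {c, d, i}  B3 = {b, c, i}  B4 = {b, c, f}  B5 = {a, c, f}  B6 = {a, c, g}  B7 = {c, g, h}
Tree: B1–B2, B2–B3, B3–B4, B4–B5, B5–B6, B6–B7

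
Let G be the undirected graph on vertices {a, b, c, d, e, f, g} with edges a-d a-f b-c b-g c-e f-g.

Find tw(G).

A width-1 tree decomposition is:
Bags: B1 = {a, d}  B2 = {a, f}  B3 = {f, g}  B4 = {b, g}  B5 = {b, c}  B6 = {c, e}
Tree: B1–B2, B2–B3, B3–B4, B4–B5, B5–B6
Each bag holds 2 vertices, so the decomposition has width 1, which upper-bounds the treewidth. Since G has at least one edge (e.g. d–a), it is not an edgeless graph, so tw(G) ≥ 1. Hence tw(G) = 1 exactly.

1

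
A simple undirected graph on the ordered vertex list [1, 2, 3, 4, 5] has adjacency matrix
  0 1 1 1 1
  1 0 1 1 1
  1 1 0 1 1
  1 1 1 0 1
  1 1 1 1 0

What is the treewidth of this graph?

A width-4 tree decomposition is:
Bags: B1 = {1, 2, 3, 4, 5}
Tree: (single bag)
With just one bag of size 5, the width is 5 − 1 = 4, so tw(G) ≤ 4. For the lower bound, the 5 vertices {1, 2, 3, 4, 5} are pairwise adjacent, and any tree decomposition puts a clique entirely inside one bag — forcing width ≥ 4. Therefore the treewidth is 4.

4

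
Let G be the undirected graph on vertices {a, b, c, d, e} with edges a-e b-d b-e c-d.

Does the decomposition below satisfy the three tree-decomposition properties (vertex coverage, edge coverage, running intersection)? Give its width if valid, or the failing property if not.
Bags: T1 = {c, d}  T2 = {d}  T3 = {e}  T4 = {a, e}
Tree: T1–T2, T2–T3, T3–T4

No — vertex b appears in no bag.

A tree decomposition must satisfy three properties: every vertex lies in some bag; for every edge, both endpoints lie together in some bag; and for every vertex, the bags containing it form a connected subtree. Here vertex b appears in no bag, so the decomposition is invalid.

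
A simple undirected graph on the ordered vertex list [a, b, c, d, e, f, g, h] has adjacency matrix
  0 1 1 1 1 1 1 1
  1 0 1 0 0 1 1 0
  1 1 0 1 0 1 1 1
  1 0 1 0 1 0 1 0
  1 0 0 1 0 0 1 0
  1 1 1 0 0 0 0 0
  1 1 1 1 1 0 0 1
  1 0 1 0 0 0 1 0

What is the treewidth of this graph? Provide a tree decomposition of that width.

Each bag holds 4 vertices, so the decomposition has width 3, which upper-bounds the treewidth. On the other hand G contains the 4-clique {a, d, e, g}. A clique must lie in a single bag of any decomposition, so no decomposition can have width below 3. Combining the bounds, tw(G) = 3.

Treewidth 3.
One such decomposition:
Bags: B1 = {a, c, d, g}  B2 = {a, d, e, g}  B3 = {a, b, c, g}  B4 = {a, c, g, h}  B5 = {a, b, c, f}
Tree: B1–B2, B1–B3, B1–B4, B3–B5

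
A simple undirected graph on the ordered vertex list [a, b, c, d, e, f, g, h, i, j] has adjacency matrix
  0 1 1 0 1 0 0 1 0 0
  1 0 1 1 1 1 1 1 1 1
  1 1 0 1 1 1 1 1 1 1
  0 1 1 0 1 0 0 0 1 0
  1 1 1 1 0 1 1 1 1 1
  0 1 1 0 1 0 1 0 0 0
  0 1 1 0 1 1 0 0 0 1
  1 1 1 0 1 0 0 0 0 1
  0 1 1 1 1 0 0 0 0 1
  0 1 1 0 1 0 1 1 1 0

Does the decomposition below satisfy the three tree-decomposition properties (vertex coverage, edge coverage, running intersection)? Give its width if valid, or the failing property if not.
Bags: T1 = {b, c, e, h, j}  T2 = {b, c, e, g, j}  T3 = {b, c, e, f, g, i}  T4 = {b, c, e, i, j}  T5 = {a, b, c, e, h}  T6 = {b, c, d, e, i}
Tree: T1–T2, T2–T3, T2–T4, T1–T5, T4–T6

No — bags containing vertex i are not connected in the tree.

A tree decomposition must satisfy three properties: every vertex lies in some bag; for every edge, both endpoints lie together in some bag; and for every vertex, the bags containing it form a connected subtree. Here bags containing vertex i are not connected in the tree, so the decomposition is invalid.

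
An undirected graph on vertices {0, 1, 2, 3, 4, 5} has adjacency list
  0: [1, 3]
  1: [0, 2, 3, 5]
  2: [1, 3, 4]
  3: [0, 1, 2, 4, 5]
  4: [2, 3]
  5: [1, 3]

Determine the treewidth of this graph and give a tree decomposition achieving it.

Treewidth 2.
One optimal decomposition is:
Bags: B1 = {0, 1, 3}  B2 = {1, 3, 5}  B3 = {1, 2, 3}  B4 = {2, 3, 4}
Tree: B1–B2, B1–B3, B3–B4

Each bag holds 3 vertices, so the decomposition has width 2, which upper-bounds the treewidth. Conversely, {0, 1, 3} is a clique of size 3, and the vertices of any clique must share a bag in every tree decomposition; so some bag has ≥ 3 vertices and tw(G) ≥ 2. Therefore the treewidth is 2.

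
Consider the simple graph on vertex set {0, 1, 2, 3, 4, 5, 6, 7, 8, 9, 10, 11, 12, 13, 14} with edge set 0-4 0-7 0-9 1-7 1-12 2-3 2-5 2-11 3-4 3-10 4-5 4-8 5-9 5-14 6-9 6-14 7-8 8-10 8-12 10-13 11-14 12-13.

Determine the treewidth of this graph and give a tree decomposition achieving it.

Treewidth 3.
One such decomposition:
Bags: B1 = {6, 9, 11, 14}  B2 = {5, 9, 11, 14}  B3 = {2, 5, 9, 11}  B4 = {0, 2, 5, 9}  B5 = {0, 2, 4, 5}  B6 = {0, 2, 3, 4}  B7 = {0, 3, 4, 7}  B8 = {3, 4, 7, 8}  B9 = {3, 7, 8, 10}  B10 = {1, 7, 8, 10}  B11 = {1, 8, 10, 12}  B12 = {1, 10, 12, 13}
Tree: B1–B2, B2–B3, B3–B4, B4–B5, B5–B6, B6–B7, B7–B8, B8–B9, B9–B10, B10–B11, B11–B12

Every bag has size at most 4, so the width is 4 − 1 = 3 and tw(G) ≤ 3. For the lower bound: the 4 vertex sets {6,11,14}, {9}, {5}, {0,2,3,4} are disjoint, each induces a connected subgraph, and every pair is joined by at least one edge of G. Contracting each set to a single vertex therefore yields K_{4} as a minor, and since treewidth is minor-monotone, tw(G) ≥ tw(K_{4}) = 3. Therefore the treewidth is 3.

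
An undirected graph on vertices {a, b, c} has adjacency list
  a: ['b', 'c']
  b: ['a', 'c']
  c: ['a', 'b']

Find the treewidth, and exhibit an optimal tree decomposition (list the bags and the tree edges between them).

A single bag containing all 3 vertices is trivially a valid decomposition of width 2. Conversely, {a, b, c} is a clique of size 3, and the vertices of any clique must share a bag in every tree decomposition; so some bag has ≥ 3 vertices and tw(G) ≥ 2. The upper and lower bounds meet at 2, so that is the treewidth.

Treewidth 2.
One such decomposition:
Bags: B1 = {a, b, c}
Tree: (single bag)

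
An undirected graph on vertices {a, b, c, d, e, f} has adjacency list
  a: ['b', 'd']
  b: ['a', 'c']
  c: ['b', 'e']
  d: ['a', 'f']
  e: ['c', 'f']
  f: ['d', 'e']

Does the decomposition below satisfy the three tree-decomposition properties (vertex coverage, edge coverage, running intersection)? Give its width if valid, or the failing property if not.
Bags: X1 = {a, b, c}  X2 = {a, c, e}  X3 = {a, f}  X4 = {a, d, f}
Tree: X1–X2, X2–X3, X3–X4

A tree decomposition must satisfy three properties: every vertex lies in some bag; for every edge, both endpoints lie together in some bag; and for every vertex, the bags containing it form a connected subtree. Here edge (e,f) lies in no bag, so the decomposition is invalid.

No — edge (e,f) lies in no bag.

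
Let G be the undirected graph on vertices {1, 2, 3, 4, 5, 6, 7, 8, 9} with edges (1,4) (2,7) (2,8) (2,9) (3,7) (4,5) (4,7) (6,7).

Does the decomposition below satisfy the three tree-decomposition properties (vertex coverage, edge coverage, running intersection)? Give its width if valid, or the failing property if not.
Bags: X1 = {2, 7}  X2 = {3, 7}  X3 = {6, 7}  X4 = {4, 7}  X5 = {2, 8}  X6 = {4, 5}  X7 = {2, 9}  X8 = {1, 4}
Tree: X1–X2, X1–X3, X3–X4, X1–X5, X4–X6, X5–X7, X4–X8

Checking the three conditions: (i) the bags cover all of {1, 2, 3, 4, 5, 6, 7, 8, 9}; (ii) for each edge, some bag contains both endpoints; (iii) the bags containing any fixed vertex form a subtree. All hold, so the decomposition is valid with width 2 − 1 = 1.

Yes; width 1.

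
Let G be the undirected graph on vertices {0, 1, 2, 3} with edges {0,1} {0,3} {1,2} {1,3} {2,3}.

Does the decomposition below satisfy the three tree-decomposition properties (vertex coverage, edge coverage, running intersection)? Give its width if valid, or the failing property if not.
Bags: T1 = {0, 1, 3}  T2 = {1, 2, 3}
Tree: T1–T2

Every vertex of G appears in some bag (union = {0, 1, 2, 3}); every edge is covered by a bag; and for each vertex v the set of bags containing v is connected in the bag tree. The decomposition is therefore valid. The largest bag has 3 vertices, so the width is 2.

Yes; width 2.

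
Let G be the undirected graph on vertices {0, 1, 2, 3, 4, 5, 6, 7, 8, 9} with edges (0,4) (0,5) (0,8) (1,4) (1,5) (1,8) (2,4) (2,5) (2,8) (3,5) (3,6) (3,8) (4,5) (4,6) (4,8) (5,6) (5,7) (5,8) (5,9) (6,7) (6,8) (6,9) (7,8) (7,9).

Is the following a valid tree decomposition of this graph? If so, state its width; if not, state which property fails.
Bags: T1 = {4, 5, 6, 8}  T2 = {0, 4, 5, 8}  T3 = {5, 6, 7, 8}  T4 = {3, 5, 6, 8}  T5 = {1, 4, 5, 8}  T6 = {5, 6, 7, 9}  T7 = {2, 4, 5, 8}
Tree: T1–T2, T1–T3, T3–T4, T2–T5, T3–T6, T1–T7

Yes; width 3.

Vertex coverage: the bags together contain {0, 1, 2, 3, 4, 5, 6, 7, 8, 9}, the full vertex set. Edge coverage: each edge of G has both endpoints in at least one bag. Running intersection: for every vertex, the bags containing it form a connected subtree. All three properties hold, so this is a valid tree decomposition of width max|bag| − 1 = 3, and hence tw(G) ≤ 3.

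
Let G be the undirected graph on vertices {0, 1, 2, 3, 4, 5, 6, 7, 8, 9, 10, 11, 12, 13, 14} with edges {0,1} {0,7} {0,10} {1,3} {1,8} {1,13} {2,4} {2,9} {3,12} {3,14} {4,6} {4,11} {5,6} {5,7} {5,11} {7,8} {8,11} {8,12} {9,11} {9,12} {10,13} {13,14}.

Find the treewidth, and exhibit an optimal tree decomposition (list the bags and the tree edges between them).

Treewidth 3.
One optimal decomposition is:
Bags: B1 = {0, 10, 13, 14}  B2 = {0, 1, 13, 14}  B3 = {0, 1, 3, 14}  B4 = {0, 1, 3, 7}  B5 = {1, 3, 7, 8}  B6 = {3, 7, 8, 12}  B7 = {5, 7, 8, 12}  B8 = {5, 8, 11, 12}  B9 = {5, 9, 11, 12}  B10 = {5, 6, 9, 11}  B11 = {4, 6, 9, 11}  B12 = {2, 4, 6, 9}
Tree: B1–B2, B2–B3, B3–B4, B4–B5, B5–B6, B6–B7, B7–B8, B8–B9, B9–B10, B10–B11, B11–B12

The largest bag has 4 vertices, giving width 3; this decomposition certifies tw(G) ≤ 3. For the lower bound: the 4 vertex sets {10,13,14}, {0}, {1}, {3,7,8,12} are disjoint, each induces a connected subgraph, and every pair is joined by at least one edge of G. Contracting each set to a single vertex therefore yields K_{4} as a minor, and since treewidth is minor-monotone, tw(G) ≥ tw(K_{4}) = 3. Therefore the treewidth is 3.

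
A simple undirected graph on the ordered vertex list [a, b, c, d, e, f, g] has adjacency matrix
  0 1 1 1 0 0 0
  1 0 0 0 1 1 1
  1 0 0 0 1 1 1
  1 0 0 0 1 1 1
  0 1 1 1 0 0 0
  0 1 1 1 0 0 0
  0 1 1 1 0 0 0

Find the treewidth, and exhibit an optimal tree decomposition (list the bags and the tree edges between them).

Treewidth 3.
Bags: B1 = {a, b, c, d}  B2 = {b, c, d, g}  B3 = {b, c, d, e}  B4 = {b, c, d, f}
Tree: B1–B2, B2–B3, B3–B4

Each bag holds 4 vertices, so the decomposition has width 3, which upper-bounds the treewidth. For the lower bound: the 4 vertex sets {a,b}, {c,g}, {d}, {e} are disjoint, each induces a connected subgraph, and every pair is joined by at least one edge of G. Contracting each set to a single vertex therefore yields K_{4} as a minor, and since treewidth is minor-monotone, tw(G) ≥ tw(K_{4}) = 3. Hence tw(G) = 3 exactly.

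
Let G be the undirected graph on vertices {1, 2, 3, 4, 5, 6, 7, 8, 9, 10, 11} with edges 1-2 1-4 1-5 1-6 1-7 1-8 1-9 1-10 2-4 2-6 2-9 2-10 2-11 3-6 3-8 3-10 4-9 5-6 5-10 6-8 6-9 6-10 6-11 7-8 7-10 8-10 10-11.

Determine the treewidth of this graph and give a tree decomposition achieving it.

Treewidth 3.
Bags: B1 = {1, 2, 6, 10}  B2 = {1, 6, 8, 10}  B3 = {1, 5, 6, 10}  B4 = {1, 2, 6, 9}  B5 = {1, 2, 4, 9}  B6 = {3, 6, 8, 10}  B7 = {1, 7, 8, 10}  B8 = {2, 6, 10, 11}
Tree: B1–B2, B2–B3, B1–B4, B4–B5, B2–B6, B2–B7, B1–B8

The largest bag has 4 vertices, giving width 3; this decomposition certifies tw(G) ≤ 3. On the other hand G contains the 4-clique {2, 6, 10, 11}. A clique must lie in a single bag of any decomposition, so no decomposition can have width below 3. Hence tw(G) = 3 exactly.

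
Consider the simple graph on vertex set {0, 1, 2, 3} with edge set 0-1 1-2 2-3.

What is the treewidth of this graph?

A width-1 tree decomposition is:
Bags: B1 = {2, 3}  B2 = {1, 2}  B3 = {0, 1}
Tree: B1–B2, B2–B3
Every bag has size at most 2, so the width is 2 − 1 = 1 and tw(G) ≤ 1. G has an edge, so its treewidth is at least 1. The upper and lower bounds meet at 1, so that is the treewidth.

1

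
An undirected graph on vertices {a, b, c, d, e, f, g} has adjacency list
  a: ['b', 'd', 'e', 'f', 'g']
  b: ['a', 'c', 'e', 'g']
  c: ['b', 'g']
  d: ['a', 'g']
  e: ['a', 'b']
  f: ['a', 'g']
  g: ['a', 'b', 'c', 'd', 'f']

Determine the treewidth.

A width-2 tree decomposition is:
Bags: B1 = {a, b, g}  B2 = {a, d, g}  B3 = {a, f, g}  B4 = {a, b, e}  B5 = {b, c, g}
Tree: B1–B2, B2–B3, B1–B4, B1–B5
The largest bag has 3 vertices, giving width 2; this decomposition certifies tw(G) ≤ 2. On the other hand G contains the 3-clique {b, c, g}. A clique must lie in a single bag of any decomposition, so no decomposition can have width below 2. The upper and lower bounds meet at 2, so that is the treewidth.

2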